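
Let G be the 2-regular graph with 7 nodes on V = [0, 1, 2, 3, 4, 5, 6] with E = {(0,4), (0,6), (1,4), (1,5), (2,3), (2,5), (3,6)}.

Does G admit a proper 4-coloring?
Yes, G is 4-colorable

A valid 4-coloring: color 1: [1, 2, 6]; color 2: [3, 4, 5]; color 3: [0].
(χ(G) = 3 ≤ 4.)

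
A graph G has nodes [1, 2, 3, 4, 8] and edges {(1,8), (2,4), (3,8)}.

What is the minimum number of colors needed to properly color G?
χ(G) = 2

Clique number ω(G) = 2 (lower bound: χ ≥ ω).
The graph is bipartite (no odd cycle), so 2 colors suffice: χ(G) = 2.
A valid 2-coloring: color 1: [4, 8]; color 2: [1, 2, 3].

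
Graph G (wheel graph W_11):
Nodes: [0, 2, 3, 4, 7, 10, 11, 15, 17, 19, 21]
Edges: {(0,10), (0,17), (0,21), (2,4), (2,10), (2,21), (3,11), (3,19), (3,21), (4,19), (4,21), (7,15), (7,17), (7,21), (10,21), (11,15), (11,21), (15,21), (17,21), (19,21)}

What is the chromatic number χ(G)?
χ(G) = 3

Clique number ω(G) = 3 (lower bound: χ ≥ ω).
The clique on [0, 17, 21] has size 3, forcing χ ≥ 3, and the coloring below uses 3 colors, so χ(G) = 3.
A valid 3-coloring: color 1: [21]; color 2: [3, 4, 10, 15, 17]; color 3: [0, 2, 7, 11, 19].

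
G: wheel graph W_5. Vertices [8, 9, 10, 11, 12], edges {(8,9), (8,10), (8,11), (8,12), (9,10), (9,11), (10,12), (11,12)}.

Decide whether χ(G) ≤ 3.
A valid 3-coloring: color 1: [8]; color 2: [10, 11]; color 3: [9, 12].
(χ(G) = 3 ≤ 3.)

Yes, G is 3-colorable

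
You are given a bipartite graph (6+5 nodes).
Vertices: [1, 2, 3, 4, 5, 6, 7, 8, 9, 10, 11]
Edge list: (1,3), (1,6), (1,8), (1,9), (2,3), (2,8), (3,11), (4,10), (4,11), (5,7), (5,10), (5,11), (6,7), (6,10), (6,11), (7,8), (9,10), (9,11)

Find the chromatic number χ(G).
Clique number ω(G) = 2 (lower bound: χ ≥ ω).
The graph is bipartite (no odd cycle), so 2 colors suffice: χ(G) = 2.
A valid 2-coloring: color 1: [1, 2, 7, 10, 11]; color 2: [3, 4, 5, 6, 8, 9].

χ(G) = 2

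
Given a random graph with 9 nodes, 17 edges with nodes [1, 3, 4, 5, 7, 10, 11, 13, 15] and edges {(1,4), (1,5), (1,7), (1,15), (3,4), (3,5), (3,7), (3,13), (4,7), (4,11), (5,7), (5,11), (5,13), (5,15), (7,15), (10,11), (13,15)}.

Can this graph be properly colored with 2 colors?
No, G is not 2-colorable

The clique on vertices [1, 5, 7, 15] has size 4 > 2, so it alone needs 4 colors.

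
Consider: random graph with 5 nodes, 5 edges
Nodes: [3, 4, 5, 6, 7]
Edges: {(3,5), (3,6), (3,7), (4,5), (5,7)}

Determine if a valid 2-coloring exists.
No, G is not 2-colorable

The clique on vertices [3, 5, 7] has size 3 > 2, so it alone needs 3 colors.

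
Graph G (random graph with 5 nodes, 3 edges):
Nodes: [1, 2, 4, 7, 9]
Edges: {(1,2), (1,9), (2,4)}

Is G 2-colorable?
A valid 2-coloring: color 1: [2, 7, 9]; color 2: [1, 4].
(χ(G) = 2 ≤ 2.)

Yes, G is 2-colorable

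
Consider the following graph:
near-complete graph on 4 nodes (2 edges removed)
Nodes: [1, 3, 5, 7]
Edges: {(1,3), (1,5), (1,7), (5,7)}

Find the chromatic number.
χ(G) = 3

Clique number ω(G) = 3 (lower bound: χ ≥ ω).
The clique on [1, 5, 7] has size 3, forcing χ ≥ 3, and the coloring below uses 3 colors, so χ(G) = 3.
A valid 3-coloring: color 1: [1]; color 2: [3, 7]; color 3: [5].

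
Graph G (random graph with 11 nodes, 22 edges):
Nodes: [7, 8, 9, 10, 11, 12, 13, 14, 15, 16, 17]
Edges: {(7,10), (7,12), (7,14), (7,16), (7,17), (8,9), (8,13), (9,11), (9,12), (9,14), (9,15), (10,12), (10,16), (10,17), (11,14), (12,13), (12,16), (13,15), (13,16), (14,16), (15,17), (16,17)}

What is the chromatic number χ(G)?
χ(G) = 4

Clique number ω(G) = 4 (lower bound: χ ≥ ω).
The clique on [7, 10, 16, 17] has size 4, forcing χ ≥ 4, and the coloring below uses 4 colors, so χ(G) = 4.
A valid 4-coloring: color 1: [8, 11, 15, 16]; color 2: [12, 14, 17]; color 3: [7, 9, 13]; color 4: [10].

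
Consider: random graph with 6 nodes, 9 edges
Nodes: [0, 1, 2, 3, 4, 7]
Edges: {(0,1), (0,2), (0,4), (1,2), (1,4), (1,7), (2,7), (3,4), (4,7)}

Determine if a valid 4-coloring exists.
Yes, G is 4-colorable

A valid 4-coloring: color 1: [2, 4]; color 2: [1, 3]; color 3: [0, 7].
(χ(G) = 3 ≤ 4.)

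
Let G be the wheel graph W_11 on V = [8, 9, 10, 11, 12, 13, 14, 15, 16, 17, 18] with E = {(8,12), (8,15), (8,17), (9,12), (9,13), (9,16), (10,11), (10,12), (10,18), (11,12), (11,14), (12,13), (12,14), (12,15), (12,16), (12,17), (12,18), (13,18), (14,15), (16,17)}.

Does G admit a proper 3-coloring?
A valid 3-coloring: color 1: [12]; color 2: [9, 11, 15, 17, 18]; color 3: [8, 10, 13, 14, 16].
(χ(G) = 3 ≤ 3.)

Yes, G is 3-colorable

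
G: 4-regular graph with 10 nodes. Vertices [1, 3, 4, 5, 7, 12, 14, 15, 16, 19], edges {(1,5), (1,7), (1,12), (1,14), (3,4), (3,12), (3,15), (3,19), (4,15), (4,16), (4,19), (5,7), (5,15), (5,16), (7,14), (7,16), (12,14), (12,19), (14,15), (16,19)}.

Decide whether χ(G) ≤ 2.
No, G is not 2-colorable

The clique on vertices [1, 5, 7] has size 3 > 2, so it alone needs 3 colors.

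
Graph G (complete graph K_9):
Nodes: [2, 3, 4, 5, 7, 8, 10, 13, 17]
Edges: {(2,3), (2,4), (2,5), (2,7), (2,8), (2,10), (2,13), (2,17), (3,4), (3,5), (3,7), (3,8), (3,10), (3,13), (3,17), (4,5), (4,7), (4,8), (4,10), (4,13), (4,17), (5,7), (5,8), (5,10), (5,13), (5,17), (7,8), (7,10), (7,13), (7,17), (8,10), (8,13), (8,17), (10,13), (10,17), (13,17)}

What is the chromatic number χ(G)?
χ(G) = 9

Clique number ω(G) = 9 (lower bound: χ ≥ ω).
The clique on [2, 3, 4, 5, 7, 8, 10, 13, 17] has size 9, forcing χ ≥ 9, and the coloring below uses 9 colors, so χ(G) = 9.
A valid 9-coloring: color 1: [5]; color 2: [8]; color 3: [13]; color 4: [2]; color 5: [10]; color 6: [4]; color 7: [17]; color 8: [3]; color 9: [7].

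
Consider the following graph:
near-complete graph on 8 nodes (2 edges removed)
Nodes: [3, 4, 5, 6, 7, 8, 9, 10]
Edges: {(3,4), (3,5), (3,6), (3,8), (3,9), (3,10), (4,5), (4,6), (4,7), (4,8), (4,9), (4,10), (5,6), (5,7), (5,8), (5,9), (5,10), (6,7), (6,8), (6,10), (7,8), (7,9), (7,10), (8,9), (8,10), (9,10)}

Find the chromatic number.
χ(G) = 6

Clique number ω(G) = 6 (lower bound: χ ≥ ω).
The clique on [3, 4, 5, 8, 9, 10] has size 6, forcing χ ≥ 6, and the coloring below uses 6 colors, so χ(G) = 6.
A valid 6-coloring: color 1: [5]; color 2: [8]; color 3: [4]; color 4: [10]; color 5: [6, 9]; color 6: [3, 7].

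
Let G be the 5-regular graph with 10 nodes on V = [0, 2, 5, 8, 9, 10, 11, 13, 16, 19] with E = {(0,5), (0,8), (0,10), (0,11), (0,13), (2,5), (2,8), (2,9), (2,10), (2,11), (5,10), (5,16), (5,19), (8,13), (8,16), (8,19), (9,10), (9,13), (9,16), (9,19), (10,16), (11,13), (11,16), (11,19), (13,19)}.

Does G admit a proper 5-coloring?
A valid 5-coloring: color 1: [5, 8, 9, 11]; color 2: [0, 2, 16, 19]; color 3: [10, 13].
(χ(G) = 3 ≤ 5.)

Yes, G is 5-colorable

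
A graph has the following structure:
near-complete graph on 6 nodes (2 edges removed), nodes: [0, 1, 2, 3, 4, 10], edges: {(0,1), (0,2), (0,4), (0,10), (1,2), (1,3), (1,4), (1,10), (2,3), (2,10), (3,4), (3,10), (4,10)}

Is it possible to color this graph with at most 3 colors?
No, G is not 3-colorable

The clique on vertices [0, 1, 2, 10] has size 4 > 3, so it alone needs 4 colors.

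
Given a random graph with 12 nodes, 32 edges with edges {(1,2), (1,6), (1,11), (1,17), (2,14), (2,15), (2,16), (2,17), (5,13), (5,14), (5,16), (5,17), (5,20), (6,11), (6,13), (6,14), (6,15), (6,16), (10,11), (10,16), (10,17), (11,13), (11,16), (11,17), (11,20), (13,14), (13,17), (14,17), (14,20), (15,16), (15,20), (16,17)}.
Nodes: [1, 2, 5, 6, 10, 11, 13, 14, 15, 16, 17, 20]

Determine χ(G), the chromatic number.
χ(G) = 4

Clique number ω(G) = 4 (lower bound: χ ≥ ω).
The clique on [10, 11, 16, 17] has size 4, forcing χ ≥ 4, and the coloring below uses 4 colors, so χ(G) = 4.
A valid 4-coloring: color 1: [6, 17, 20]; color 2: [1, 14, 16]; color 3: [2, 5, 11]; color 4: [10, 13, 15].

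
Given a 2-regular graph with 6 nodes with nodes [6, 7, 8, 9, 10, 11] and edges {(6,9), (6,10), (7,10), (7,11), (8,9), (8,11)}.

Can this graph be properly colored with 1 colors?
No, G is not 1-colorable

Edge (8,9) forces its endpoints to differ, so 1 color is not enough.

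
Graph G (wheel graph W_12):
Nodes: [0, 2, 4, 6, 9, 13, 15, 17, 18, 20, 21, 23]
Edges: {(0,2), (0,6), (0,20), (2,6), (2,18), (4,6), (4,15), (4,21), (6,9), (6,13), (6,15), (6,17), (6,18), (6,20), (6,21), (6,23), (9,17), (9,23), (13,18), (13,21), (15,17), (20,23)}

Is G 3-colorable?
Odd cycle [21, 4, 15, 17, 9, 23, 20, 0, 2, 18, 13] needs 3 colors (χ ≥ 3).
Vertex 6 is adjacent to every vertex of [0, 2, 4, 9, 13, 15, 17, 18, 20, 21, 23], which already need 3 colors among themselves, so 6 needs a new color (χ ≥ 4).
Hence χ(G) ≥ 4 > 3, so no proper 3-coloring exists.

No, G is not 3-colorable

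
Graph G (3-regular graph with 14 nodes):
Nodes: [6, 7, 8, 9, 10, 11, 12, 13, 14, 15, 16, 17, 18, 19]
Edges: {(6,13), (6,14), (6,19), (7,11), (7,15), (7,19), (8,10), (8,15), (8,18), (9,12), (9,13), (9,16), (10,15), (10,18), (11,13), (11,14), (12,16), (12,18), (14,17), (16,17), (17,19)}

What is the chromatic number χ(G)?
χ(G) = 3

Clique number ω(G) = 3 (lower bound: χ ≥ ω).
The clique on [8, 10, 18] has size 3, forcing χ ≥ 3, and the coloring below uses 3 colors, so χ(G) = 3.
A valid 3-coloring: color 1: [6, 9, 11, 15, 17, 18]; color 2: [7, 8, 13, 14, 16]; color 3: [10, 12, 19].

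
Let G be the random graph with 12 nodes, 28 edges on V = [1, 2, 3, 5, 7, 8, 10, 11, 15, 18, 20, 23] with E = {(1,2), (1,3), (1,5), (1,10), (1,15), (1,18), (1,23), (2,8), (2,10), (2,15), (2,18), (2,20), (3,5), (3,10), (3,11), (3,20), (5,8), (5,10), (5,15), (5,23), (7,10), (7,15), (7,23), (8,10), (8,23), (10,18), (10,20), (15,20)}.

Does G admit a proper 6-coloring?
A valid 6-coloring: color 1: [10, 11, 15, 23]; color 2: [1, 7, 8, 20]; color 3: [2, 5]; color 4: [3, 18].
(χ(G) = 4 ≤ 6.)

Yes, G is 6-colorable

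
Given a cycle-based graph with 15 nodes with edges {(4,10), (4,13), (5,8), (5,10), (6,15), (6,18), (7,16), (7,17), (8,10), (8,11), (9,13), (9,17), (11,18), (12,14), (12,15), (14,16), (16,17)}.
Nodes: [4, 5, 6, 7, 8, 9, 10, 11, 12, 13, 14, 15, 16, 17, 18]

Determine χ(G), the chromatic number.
Clique number ω(G) = 3 (lower bound: χ ≥ ω).
The clique on [7, 16, 17] has size 3, forcing χ ≥ 3, and the coloring below uses 3 colors, so χ(G) = 3.
A valid 3-coloring: color 1: [4, 8, 9, 15, 16, 18]; color 2: [6, 10, 11, 12, 13, 17]; color 3: [5, 7, 14].

χ(G) = 3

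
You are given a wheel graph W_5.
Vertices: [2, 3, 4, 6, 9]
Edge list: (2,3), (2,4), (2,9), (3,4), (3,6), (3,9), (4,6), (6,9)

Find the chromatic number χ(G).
Clique number ω(G) = 3 (lower bound: χ ≥ ω).
The clique on [2, 3, 9] has size 3, forcing χ ≥ 3, and the coloring below uses 3 colors, so χ(G) = 3.
A valid 3-coloring: color 1: [3]; color 2: [4, 9]; color 3: [2, 6].

χ(G) = 3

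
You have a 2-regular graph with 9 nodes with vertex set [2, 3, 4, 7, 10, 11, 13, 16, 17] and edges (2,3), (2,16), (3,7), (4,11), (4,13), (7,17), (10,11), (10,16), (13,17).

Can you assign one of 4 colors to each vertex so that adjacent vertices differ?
A valid 4-coloring: color 1: [2, 4, 10, 17]; color 2: [3, 11, 13, 16]; color 3: [7].
(χ(G) = 3 ≤ 4.)

Yes, G is 4-colorable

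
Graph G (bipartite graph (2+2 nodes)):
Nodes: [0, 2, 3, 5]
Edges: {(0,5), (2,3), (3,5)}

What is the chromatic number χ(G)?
Clique number ω(G) = 2 (lower bound: χ ≥ ω).
The graph is bipartite (no odd cycle), so 2 colors suffice: χ(G) = 2.
A valid 2-coloring: color 1: [0, 3]; color 2: [2, 5].

χ(G) = 2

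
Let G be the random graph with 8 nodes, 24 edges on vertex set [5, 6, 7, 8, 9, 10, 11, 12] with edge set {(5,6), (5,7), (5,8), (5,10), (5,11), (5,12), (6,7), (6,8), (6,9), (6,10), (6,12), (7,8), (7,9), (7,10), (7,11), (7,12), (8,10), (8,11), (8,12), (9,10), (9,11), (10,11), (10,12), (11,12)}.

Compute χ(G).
χ(G) = 6

Clique number ω(G) = 6 (lower bound: χ ≥ ω).
The clique on [5, 7, 8, 10, 11, 12] has size 6, forcing χ ≥ 6, and the coloring below uses 6 colors, so χ(G) = 6.
A valid 6-coloring: color 1: [10]; color 2: [7]; color 3: [6, 11]; color 4: [8, 9]; color 5: [12]; color 6: [5].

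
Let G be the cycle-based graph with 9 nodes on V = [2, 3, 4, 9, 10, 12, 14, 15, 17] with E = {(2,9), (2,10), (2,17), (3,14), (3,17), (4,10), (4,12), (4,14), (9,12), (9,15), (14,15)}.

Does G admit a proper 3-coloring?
Yes, G is 3-colorable

A valid 3-coloring: color 1: [2, 3, 4, 15]; color 2: [9, 10, 14, 17]; color 3: [12].
(χ(G) = 3 ≤ 3.)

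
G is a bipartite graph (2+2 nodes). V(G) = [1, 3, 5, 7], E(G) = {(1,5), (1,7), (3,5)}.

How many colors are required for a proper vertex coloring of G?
Clique number ω(G) = 2 (lower bound: χ ≥ ω).
The graph is bipartite (no odd cycle), so 2 colors suffice: χ(G) = 2.
A valid 2-coloring: color 1: [5, 7]; color 2: [1, 3].

χ(G) = 2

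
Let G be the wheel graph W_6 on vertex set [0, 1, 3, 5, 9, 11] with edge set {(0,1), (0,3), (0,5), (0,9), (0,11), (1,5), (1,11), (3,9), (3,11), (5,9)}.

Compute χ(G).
χ(G) = 4

Clique number ω(G) = 3 (lower bound: χ ≥ ω).
Odd cycle [3, 11, 1, 5, 9] needs 3 colors (χ ≥ 3).
Vertex 0 is adjacent to every vertex of [1, 3, 5, 9, 11], which already need 3 colors among themselves, so 0 needs a new color (χ ≥ 4).
The coloring below uses 4 colors, so χ(G) = 4.
A valid 4-coloring: color 1: [0]; color 2: [3, 5]; color 3: [9, 11]; color 4: [1].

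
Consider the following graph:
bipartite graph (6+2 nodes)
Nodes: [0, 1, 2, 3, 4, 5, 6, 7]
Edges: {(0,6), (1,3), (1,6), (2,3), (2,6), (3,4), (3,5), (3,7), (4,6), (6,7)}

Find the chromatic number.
Clique number ω(G) = 2 (lower bound: χ ≥ ω).
The graph is bipartite (no odd cycle), so 2 colors suffice: χ(G) = 2.
A valid 2-coloring: color 1: [3, 6]; color 2: [0, 1, 2, 4, 5, 7].

χ(G) = 2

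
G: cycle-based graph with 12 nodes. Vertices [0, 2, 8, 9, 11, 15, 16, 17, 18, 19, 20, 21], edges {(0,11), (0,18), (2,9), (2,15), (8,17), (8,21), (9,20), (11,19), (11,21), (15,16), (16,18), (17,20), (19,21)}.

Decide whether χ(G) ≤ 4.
Yes, G is 4-colorable

A valid 4-coloring: color 1: [0, 9, 15, 17, 21]; color 2: [2, 8, 11, 18, 20]; color 3: [16, 19].
(χ(G) = 3 ≤ 4.)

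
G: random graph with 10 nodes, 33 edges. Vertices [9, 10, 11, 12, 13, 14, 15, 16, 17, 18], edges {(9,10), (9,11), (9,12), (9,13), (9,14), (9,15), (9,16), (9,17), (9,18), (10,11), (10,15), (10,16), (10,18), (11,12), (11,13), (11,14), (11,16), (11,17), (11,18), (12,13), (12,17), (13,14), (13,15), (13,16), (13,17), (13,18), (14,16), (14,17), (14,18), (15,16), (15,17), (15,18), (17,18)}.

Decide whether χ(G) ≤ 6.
A valid 6-coloring: color 1: [9]; color 2: [11, 15]; color 3: [10, 13]; color 4: [16, 17]; color 5: [12, 18]; color 6: [14].
(χ(G) = 6 ≤ 6.)

Yes, G is 6-colorable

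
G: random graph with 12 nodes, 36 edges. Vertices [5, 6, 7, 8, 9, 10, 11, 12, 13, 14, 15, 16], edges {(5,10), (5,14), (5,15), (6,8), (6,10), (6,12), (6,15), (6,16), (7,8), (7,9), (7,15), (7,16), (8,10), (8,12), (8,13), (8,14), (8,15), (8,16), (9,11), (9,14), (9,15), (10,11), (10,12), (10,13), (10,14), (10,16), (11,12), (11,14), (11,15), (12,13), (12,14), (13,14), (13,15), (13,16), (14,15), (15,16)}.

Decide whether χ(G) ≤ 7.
Yes, G is 7-colorable

A valid 7-coloring: color 1: [10, 15]; color 2: [5, 8, 11]; color 3: [14, 16]; color 4: [6, 9, 13]; color 5: [7, 12].
(χ(G) = 5 ≤ 7.)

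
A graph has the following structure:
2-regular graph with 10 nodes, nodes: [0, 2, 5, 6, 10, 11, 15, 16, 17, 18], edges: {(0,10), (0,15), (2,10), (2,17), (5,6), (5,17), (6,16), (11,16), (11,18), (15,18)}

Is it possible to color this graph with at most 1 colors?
No, G is not 1-colorable

Edge (0,10) forces its endpoints to differ, so 1 color is not enough.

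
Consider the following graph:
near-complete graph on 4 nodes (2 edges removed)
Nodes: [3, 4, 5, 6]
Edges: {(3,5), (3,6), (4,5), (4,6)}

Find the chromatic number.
χ(G) = 2

Clique number ω(G) = 2 (lower bound: χ ≥ ω).
The graph is bipartite (no odd cycle), so 2 colors suffice: χ(G) = 2.
A valid 2-coloring: color 1: [5, 6]; color 2: [3, 4].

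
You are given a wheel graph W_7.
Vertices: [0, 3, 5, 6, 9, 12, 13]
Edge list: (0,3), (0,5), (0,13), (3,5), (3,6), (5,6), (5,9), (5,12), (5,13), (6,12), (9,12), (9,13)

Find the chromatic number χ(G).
Clique number ω(G) = 3 (lower bound: χ ≥ ω).
The clique on [0, 3, 5] has size 3, forcing χ ≥ 3, and the coloring below uses 3 colors, so χ(G) = 3.
A valid 3-coloring: color 1: [5]; color 2: [3, 12, 13]; color 3: [0, 6, 9].

χ(G) = 3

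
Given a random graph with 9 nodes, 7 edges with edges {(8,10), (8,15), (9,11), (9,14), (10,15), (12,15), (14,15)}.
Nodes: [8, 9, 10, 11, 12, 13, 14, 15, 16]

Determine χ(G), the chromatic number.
χ(G) = 3

Clique number ω(G) = 3 (lower bound: χ ≥ ω).
The clique on [8, 10, 15] has size 3, forcing χ ≥ 3, and the coloring below uses 3 colors, so χ(G) = 3.
A valid 3-coloring: color 1: [9, 13, 15, 16]; color 2: [8, 11, 12, 14]; color 3: [10].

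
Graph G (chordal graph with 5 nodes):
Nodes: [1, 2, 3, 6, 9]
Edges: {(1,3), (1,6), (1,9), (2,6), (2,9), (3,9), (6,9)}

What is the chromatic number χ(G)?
χ(G) = 3

Clique number ω(G) = 3 (lower bound: χ ≥ ω).
The clique on [1, 3, 9] has size 3, forcing χ ≥ 3, and the coloring below uses 3 colors, so χ(G) = 3.
A valid 3-coloring: color 1: [9]; color 2: [3, 6]; color 3: [1, 2].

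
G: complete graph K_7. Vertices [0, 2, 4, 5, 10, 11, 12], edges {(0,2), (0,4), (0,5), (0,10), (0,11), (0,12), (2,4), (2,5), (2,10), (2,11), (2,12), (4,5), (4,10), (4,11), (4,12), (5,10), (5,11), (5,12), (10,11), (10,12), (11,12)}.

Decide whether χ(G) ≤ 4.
No, G is not 4-colorable

The clique on vertices [0, 2, 4, 5, 10, 11, 12] has size 7 > 4, so it alone needs 7 colors.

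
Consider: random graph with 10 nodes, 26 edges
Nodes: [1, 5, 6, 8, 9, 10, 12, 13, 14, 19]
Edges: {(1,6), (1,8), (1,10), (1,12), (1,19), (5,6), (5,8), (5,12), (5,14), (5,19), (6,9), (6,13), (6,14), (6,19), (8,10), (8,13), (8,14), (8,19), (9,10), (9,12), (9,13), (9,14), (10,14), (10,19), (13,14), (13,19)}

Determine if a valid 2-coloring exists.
No, G is not 2-colorable

The clique on vertices [1, 8, 10, 19] has size 4 > 2, so it alone needs 4 colors.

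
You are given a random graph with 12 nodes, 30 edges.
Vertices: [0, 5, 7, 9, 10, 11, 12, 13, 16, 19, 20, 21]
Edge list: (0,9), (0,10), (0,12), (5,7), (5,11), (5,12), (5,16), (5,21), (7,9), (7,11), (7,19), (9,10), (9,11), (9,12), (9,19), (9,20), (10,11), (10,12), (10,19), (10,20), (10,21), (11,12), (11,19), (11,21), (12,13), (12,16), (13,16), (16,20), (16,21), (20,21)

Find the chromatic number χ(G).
Clique number ω(G) = 4 (lower bound: χ ≥ ω).
The clique on [0, 9, 10, 12] has size 4, forcing χ ≥ 4, and the coloring below uses 4 colors, so χ(G) = 4.
A valid 4-coloring: color 1: [12, 19, 21]; color 2: [0, 11, 13, 20]; color 3: [5, 9]; color 4: [7, 10, 16].

χ(G) = 4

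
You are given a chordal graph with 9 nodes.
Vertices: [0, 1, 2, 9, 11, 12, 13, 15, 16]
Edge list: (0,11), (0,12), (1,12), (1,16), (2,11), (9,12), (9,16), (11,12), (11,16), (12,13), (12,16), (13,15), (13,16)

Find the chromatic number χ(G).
χ(G) = 3

Clique number ω(G) = 3 (lower bound: χ ≥ ω).
The clique on [0, 11, 12] has size 3, forcing χ ≥ 3, and the coloring below uses 3 colors, so χ(G) = 3.
A valid 3-coloring: color 1: [2, 12, 15]; color 2: [0, 16]; color 3: [1, 9, 11, 13].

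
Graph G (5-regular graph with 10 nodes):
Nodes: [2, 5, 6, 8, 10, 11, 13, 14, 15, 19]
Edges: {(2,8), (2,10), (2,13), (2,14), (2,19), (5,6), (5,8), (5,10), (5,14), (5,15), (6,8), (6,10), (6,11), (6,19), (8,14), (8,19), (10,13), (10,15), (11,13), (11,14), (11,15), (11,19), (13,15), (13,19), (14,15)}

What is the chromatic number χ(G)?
χ(G) = 4

Clique number ω(G) = 3 (lower bound: χ ≥ ω).
Odd cycle [10, 15, 14, 8, 6] needs 3 colors (χ ≥ 3).
Vertex 5 is adjacent to every vertex of [6, 8, 10, 14, 15], which already need 3 colors among themselves, so 5 needs a new color (χ ≥ 4).
The coloring below uses 4 colors, so χ(G) = 4.
A valid 4-coloring: color 1: [6, 13, 14]; color 2: [15, 19]; color 3: [8, 10, 11]; color 4: [2, 5].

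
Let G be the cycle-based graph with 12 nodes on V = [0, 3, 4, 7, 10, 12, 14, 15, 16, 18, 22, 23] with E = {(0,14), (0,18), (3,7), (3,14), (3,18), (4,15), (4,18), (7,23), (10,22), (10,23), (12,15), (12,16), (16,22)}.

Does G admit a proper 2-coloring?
Yes, G is 2-colorable

A valid 2-coloring: color 1: [7, 10, 14, 15, 16, 18]; color 2: [0, 3, 4, 12, 22, 23].
(χ(G) = 2 ≤ 2.)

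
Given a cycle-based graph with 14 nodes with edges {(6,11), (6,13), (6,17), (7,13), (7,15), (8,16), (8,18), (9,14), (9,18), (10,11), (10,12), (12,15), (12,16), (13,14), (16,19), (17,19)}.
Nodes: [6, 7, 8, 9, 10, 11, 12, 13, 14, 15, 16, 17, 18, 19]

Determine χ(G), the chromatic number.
Clique number ω(G) = 2 (lower bound: χ ≥ ω).
Odd cycle [15, 7, 13, 14, 9, 18, 8, 16, 12] needs 3 colors (χ ≥ 3).
The coloring below uses 3 colors, so χ(G) = 3.
A valid 3-coloring: color 1: [6, 7, 12, 14, 18, 19]; color 2: [9, 11, 13, 15, 16, 17]; color 3: [8, 10].

χ(G) = 3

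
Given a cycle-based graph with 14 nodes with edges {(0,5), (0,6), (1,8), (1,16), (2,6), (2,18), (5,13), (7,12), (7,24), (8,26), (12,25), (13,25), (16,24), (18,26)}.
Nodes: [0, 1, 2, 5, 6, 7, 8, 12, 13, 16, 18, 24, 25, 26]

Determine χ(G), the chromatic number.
χ(G) = 2

Clique number ω(G) = 2 (lower bound: χ ≥ ω).
The graph is bipartite (no odd cycle), so 2 colors suffice: χ(G) = 2.
A valid 2-coloring: color 1: [5, 6, 7, 8, 16, 18, 25]; color 2: [0, 1, 2, 12, 13, 24, 26].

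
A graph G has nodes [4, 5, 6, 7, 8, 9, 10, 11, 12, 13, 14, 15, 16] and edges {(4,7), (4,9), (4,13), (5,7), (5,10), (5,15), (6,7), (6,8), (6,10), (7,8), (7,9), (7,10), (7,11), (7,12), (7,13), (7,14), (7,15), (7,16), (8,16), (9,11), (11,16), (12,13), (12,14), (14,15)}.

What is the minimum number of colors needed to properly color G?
χ(G) = 3

Clique number ω(G) = 3 (lower bound: χ ≥ ω).
The clique on [4, 7, 9] has size 3, forcing χ ≥ 3, and the coloring below uses 3 colors, so χ(G) = 3.
A valid 3-coloring: color 1: [7]; color 2: [5, 6, 9, 13, 14, 16]; color 3: [4, 8, 10, 11, 12, 15].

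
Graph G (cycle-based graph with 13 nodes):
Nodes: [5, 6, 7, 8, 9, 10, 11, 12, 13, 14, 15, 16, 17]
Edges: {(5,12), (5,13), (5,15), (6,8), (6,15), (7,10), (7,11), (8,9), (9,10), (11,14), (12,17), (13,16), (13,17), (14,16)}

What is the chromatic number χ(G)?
Clique number ω(G) = 2 (lower bound: χ ≥ ω).
Odd cycle [9, 8, 6, 15, 5, 13, 16, 14, 11, 7, 10] needs 3 colors (χ ≥ 3).
The coloring below uses 3 colors, so χ(G) = 3.
A valid 3-coloring: color 1: [5, 6, 7, 9, 16, 17]; color 2: [8, 10, 12, 13, 14, 15]; color 3: [11].

χ(G) = 3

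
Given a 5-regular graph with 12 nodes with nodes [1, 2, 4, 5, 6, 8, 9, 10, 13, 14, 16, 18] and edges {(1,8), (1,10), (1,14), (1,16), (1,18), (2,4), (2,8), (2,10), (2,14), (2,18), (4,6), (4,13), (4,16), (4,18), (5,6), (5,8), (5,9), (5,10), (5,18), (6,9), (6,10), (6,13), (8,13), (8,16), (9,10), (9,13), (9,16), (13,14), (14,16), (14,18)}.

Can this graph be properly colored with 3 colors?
The clique on vertices [5, 6, 9, 10] has size 4 > 3, so it alone needs 4 colors.

No, G is not 3-colorable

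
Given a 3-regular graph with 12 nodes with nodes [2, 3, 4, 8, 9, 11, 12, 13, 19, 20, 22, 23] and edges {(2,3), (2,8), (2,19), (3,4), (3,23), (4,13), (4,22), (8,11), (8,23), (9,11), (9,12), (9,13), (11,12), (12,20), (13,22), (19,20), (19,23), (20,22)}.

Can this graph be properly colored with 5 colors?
A valid 5-coloring: color 1: [3, 11, 13, 20]; color 2: [4, 8, 12, 19]; color 3: [2, 9, 22, 23].
(χ(G) = 3 ≤ 5.)

Yes, G is 5-colorable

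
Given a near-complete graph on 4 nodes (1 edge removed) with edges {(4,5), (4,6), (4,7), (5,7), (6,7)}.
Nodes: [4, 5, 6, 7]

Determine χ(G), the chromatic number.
χ(G) = 3

Clique number ω(G) = 3 (lower bound: χ ≥ ω).
The clique on [4, 5, 7] has size 3, forcing χ ≥ 3, and the coloring below uses 3 colors, so χ(G) = 3.
A valid 3-coloring: color 1: [4]; color 2: [7]; color 3: [5, 6].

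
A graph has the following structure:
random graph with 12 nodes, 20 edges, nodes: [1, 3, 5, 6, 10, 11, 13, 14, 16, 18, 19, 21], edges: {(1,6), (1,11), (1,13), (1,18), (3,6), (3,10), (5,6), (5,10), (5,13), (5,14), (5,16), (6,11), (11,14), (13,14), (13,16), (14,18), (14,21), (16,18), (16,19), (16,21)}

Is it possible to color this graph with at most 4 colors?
Yes, G is 4-colorable

A valid 4-coloring: color 1: [6, 10, 14, 16]; color 2: [1, 3, 5, 19, 21]; color 3: [11, 13, 18].
(χ(G) = 3 ≤ 4.)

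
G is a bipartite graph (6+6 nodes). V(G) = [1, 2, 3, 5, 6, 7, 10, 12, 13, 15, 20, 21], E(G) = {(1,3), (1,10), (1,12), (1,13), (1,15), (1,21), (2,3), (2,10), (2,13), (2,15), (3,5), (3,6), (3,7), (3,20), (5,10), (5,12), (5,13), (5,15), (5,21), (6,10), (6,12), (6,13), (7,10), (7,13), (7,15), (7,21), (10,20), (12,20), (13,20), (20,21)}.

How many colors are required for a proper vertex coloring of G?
χ(G) = 2

Clique number ω(G) = 2 (lower bound: χ ≥ ω).
The graph is bipartite (no odd cycle), so 2 colors suffice: χ(G) = 2.
A valid 2-coloring: color 1: [1, 2, 5, 6, 7, 20]; color 2: [3, 10, 12, 13, 15, 21].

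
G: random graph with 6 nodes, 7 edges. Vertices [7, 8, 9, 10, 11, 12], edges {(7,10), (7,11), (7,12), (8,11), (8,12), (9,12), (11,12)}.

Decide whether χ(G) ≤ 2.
The clique on vertices [8, 11, 12] has size 3 > 2, so it alone needs 3 colors.

No, G is not 2-colorable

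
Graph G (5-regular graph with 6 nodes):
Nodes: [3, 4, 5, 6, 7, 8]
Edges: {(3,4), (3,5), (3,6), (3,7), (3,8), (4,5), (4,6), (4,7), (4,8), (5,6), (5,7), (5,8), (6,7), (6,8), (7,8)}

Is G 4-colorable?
The clique on vertices [3, 4, 5, 6, 7, 8] has size 6 > 4, so it alone needs 6 colors.

No, G is not 4-colorable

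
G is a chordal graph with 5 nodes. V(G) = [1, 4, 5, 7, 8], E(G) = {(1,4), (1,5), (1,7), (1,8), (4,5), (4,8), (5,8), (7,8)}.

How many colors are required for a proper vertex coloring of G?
Clique number ω(G) = 4 (lower bound: χ ≥ ω).
The clique on [1, 4, 5, 8] has size 4, forcing χ ≥ 4, and the coloring below uses 4 colors, so χ(G) = 4.
A valid 4-coloring: color 1: [8]; color 2: [1]; color 3: [4, 7]; color 4: [5].

χ(G) = 4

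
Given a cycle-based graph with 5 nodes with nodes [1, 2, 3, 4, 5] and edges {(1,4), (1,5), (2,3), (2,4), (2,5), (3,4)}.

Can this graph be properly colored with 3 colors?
Yes, G is 3-colorable

A valid 3-coloring: color 1: [4, 5]; color 2: [1, 2]; color 3: [3].
(χ(G) = 3 ≤ 3.)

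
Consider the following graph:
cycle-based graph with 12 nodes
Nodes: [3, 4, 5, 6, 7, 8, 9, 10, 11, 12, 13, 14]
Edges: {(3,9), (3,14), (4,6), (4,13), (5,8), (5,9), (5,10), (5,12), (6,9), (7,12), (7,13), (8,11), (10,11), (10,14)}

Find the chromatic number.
Clique number ω(G) = 2 (lower bound: χ ≥ ω).
Odd cycle [7, 13, 4, 6, 9, 5, 12] needs 3 colors (χ ≥ 3).
The coloring below uses 3 colors, so χ(G) = 3.
A valid 3-coloring: color 1: [5, 6, 11, 13, 14]; color 2: [4, 7, 8, 9, 10]; color 3: [3, 12].

χ(G) = 3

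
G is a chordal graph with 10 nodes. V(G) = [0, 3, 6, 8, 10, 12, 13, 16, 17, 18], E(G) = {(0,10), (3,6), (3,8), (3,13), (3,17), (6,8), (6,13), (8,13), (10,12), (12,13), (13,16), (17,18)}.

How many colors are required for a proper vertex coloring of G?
χ(G) = 4

Clique number ω(G) = 4 (lower bound: χ ≥ ω).
The clique on [3, 6, 8, 13] has size 4, forcing χ ≥ 4, and the coloring below uses 4 colors, so χ(G) = 4.
A valid 4-coloring: color 1: [10, 13, 17]; color 2: [0, 3, 12, 16, 18]; color 3: [6]; color 4: [8].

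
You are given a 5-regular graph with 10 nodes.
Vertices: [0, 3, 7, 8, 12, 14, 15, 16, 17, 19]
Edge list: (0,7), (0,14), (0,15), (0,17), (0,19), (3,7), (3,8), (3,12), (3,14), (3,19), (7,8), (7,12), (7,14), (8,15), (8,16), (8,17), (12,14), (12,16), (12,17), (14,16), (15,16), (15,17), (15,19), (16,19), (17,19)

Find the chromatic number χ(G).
χ(G) = 4

Clique number ω(G) = 4 (lower bound: χ ≥ ω).
The clique on [0, 15, 17, 19] has size 4, forcing χ ≥ 4, and the coloring below uses 4 colors, so χ(G) = 4.
A valid 4-coloring: color 1: [8, 14, 19]; color 2: [7, 15]; color 3: [3, 16, 17]; color 4: [0, 12].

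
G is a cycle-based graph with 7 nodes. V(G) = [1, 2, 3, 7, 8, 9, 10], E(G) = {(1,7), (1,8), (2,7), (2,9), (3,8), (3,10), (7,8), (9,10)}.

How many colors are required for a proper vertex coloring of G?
χ(G) = 3

Clique number ω(G) = 3 (lower bound: χ ≥ ω).
The clique on [1, 7, 8] has size 3, forcing χ ≥ 3, and the coloring below uses 3 colors, so χ(G) = 3.
A valid 3-coloring: color 1: [2, 8, 10]; color 2: [3, 7, 9]; color 3: [1].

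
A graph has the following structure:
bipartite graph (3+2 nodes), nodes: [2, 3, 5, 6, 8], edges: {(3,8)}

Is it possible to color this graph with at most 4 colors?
A valid 4-coloring: color 1: [2, 5, 6, 8]; color 2: [3].
(χ(G) = 2 ≤ 4.)

Yes, G is 4-colorable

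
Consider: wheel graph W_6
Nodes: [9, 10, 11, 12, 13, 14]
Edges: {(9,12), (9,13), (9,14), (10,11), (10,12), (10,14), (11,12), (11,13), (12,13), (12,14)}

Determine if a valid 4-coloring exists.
A valid 4-coloring: color 1: [12]; color 2: [10, 13]; color 3: [9, 11]; color 4: [14].
(χ(G) = 4 ≤ 4.)

Yes, G is 4-colorable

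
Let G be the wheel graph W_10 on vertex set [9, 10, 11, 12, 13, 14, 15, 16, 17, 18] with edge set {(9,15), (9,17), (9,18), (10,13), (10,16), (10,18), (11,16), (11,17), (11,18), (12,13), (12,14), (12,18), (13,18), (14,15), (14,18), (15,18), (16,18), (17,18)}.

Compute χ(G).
Clique number ω(G) = 3 (lower bound: χ ≥ ω).
Odd cycle [15, 9, 17, 11, 16, 10, 13, 12, 14] needs 3 colors (χ ≥ 3).
Vertex 18 is adjacent to every vertex of [9, 10, 11, 12, 13, 14, 15, 16, 17], which already need 3 colors among themselves, so 18 needs a new color (χ ≥ 4).
The coloring below uses 4 colors, so χ(G) = 4.
A valid 4-coloring: color 1: [18]; color 2: [12, 15, 16, 17]; color 3: [9, 10, 11, 14]; color 4: [13].

χ(G) = 4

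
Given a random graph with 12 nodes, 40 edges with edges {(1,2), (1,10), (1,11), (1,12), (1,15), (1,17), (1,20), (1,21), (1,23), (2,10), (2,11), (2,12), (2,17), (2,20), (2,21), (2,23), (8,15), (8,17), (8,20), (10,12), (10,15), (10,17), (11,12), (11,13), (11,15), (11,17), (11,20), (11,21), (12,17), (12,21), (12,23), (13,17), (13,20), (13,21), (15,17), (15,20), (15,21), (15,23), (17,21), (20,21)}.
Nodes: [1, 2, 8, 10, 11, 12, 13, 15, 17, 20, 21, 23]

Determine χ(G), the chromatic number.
χ(G) = 6

Clique number ω(G) = 6 (lower bound: χ ≥ ω).
The clique on [1, 2, 11, 12, 17, 21] has size 6, forcing χ ≥ 6, and the coloring below uses 6 colors, so χ(G) = 6.
A valid 6-coloring: color 1: [17, 20, 23]; color 2: [1, 8, 13]; color 3: [10, 11]; color 4: [2, 15]; color 5: [21]; color 6: [12].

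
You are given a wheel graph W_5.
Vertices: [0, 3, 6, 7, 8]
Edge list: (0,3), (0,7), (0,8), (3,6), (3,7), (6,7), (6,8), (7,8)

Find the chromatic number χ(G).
Clique number ω(G) = 3 (lower bound: χ ≥ ω).
The clique on [0, 7, 8] has size 3, forcing χ ≥ 3, and the coloring below uses 3 colors, so χ(G) = 3.
A valid 3-coloring: color 1: [7]; color 2: [0, 6]; color 3: [3, 8].

χ(G) = 3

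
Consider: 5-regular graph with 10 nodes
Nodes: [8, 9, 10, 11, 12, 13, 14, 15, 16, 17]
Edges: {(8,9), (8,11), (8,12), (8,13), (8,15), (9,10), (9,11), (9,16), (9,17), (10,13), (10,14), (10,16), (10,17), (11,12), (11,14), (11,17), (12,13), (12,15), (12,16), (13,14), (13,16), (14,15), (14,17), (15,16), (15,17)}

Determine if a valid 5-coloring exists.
Yes, G is 5-colorable

A valid 5-coloring: color 1: [8, 16, 17]; color 2: [10, 11, 15]; color 3: [9, 13]; color 4: [12, 14].
(χ(G) = 4 ≤ 5.)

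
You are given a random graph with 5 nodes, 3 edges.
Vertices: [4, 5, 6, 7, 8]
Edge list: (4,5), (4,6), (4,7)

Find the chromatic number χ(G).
Clique number ω(G) = 2 (lower bound: χ ≥ ω).
The graph is bipartite (no odd cycle), so 2 colors suffice: χ(G) = 2.
A valid 2-coloring: color 1: [4, 8]; color 2: [5, 6, 7].

χ(G) = 2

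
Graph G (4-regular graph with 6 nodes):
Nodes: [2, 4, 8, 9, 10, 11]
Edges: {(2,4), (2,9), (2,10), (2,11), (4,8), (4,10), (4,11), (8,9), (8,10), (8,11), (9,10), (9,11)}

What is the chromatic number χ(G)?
Clique number ω(G) = 3 (lower bound: χ ≥ ω).
The clique on [8, 9, 10] has size 3, forcing χ ≥ 3, and the coloring below uses 3 colors, so χ(G) = 3.
A valid 3-coloring: color 1: [10, 11]; color 2: [4, 9]; color 3: [2, 8].

χ(G) = 3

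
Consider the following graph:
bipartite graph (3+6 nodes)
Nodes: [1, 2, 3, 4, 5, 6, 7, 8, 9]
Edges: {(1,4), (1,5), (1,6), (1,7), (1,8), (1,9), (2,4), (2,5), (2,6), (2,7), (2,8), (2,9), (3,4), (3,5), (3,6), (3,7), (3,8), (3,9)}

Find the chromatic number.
χ(G) = 2

Clique number ω(G) = 2 (lower bound: χ ≥ ω).
The graph is bipartite (no odd cycle), so 2 colors suffice: χ(G) = 2.
A valid 2-coloring: color 1: [1, 2, 3]; color 2: [4, 5, 6, 7, 8, 9].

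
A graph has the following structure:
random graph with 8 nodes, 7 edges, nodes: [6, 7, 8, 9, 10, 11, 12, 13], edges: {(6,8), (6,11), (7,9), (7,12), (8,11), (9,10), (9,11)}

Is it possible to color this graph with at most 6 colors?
Yes, G is 6-colorable

A valid 6-coloring: color 1: [7, 10, 11, 13]; color 2: [8, 9, 12]; color 3: [6].
(χ(G) = 3 ≤ 6.)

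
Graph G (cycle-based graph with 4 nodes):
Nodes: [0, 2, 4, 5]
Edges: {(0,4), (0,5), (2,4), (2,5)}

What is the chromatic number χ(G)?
Clique number ω(G) = 2 (lower bound: χ ≥ ω).
The graph is bipartite (no odd cycle), so 2 colors suffice: χ(G) = 2.
A valid 2-coloring: color 1: [0, 2]; color 2: [4, 5].

χ(G) = 2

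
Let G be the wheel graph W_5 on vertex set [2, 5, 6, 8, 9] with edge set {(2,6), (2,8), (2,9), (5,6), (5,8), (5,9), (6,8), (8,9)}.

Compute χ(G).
Clique number ω(G) = 3 (lower bound: χ ≥ ω).
The clique on [2, 8, 9] has size 3, forcing χ ≥ 3, and the coloring below uses 3 colors, so χ(G) = 3.
A valid 3-coloring: color 1: [8]; color 2: [6, 9]; color 3: [2, 5].

χ(G) = 3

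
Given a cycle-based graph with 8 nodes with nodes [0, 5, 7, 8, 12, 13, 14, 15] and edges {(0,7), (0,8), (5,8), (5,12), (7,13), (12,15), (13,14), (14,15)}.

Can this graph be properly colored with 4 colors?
Yes, G is 4-colorable

A valid 4-coloring: color 1: [7, 8, 12, 14]; color 2: [0, 5, 13, 15].
(χ(G) = 2 ≤ 4.)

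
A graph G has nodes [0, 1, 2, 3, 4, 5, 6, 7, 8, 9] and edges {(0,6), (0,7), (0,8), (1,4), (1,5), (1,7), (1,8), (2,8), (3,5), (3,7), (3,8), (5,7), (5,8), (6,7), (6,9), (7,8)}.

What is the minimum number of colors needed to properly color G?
Clique number ω(G) = 4 (lower bound: χ ≥ ω).
The clique on [1, 5, 7, 8] has size 4, forcing χ ≥ 4, and the coloring below uses 4 colors, so χ(G) = 4.
A valid 4-coloring: color 1: [2, 4, 7, 9]; color 2: [6, 8]; color 3: [0, 1, 3]; color 4: [5].

χ(G) = 4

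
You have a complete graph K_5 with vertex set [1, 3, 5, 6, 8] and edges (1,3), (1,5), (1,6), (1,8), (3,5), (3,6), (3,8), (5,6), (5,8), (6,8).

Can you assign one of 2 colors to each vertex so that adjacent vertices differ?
The clique on vertices [1, 3, 5, 6, 8] has size 5 > 2, so it alone needs 5 colors.

No, G is not 2-colorable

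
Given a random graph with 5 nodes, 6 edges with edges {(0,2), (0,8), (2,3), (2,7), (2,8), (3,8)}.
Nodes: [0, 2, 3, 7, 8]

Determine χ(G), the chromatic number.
Clique number ω(G) = 3 (lower bound: χ ≥ ω).
The clique on [0, 2, 8] has size 3, forcing χ ≥ 3, and the coloring below uses 3 colors, so χ(G) = 3.
A valid 3-coloring: color 1: [2]; color 2: [7, 8]; color 3: [0, 3].

χ(G) = 3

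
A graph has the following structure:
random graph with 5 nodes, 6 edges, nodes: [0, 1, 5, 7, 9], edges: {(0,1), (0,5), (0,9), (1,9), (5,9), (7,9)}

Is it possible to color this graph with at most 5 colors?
A valid 5-coloring: color 1: [9]; color 2: [0, 7]; color 3: [1, 5].
(χ(G) = 3 ≤ 5.)

Yes, G is 5-colorable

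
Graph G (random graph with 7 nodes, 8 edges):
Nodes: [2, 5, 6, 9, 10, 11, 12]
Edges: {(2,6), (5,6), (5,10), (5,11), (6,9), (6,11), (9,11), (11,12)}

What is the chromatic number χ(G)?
χ(G) = 3

Clique number ω(G) = 3 (lower bound: χ ≥ ω).
The clique on [6, 9, 11] has size 3, forcing χ ≥ 3, and the coloring below uses 3 colors, so χ(G) = 3.
A valid 3-coloring: color 1: [6, 10, 12]; color 2: [2, 11]; color 3: [5, 9].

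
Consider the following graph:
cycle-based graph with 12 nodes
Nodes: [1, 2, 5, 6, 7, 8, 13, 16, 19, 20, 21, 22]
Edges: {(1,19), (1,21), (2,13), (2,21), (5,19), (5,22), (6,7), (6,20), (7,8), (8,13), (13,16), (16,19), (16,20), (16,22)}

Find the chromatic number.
χ(G) = 2

Clique number ω(G) = 2 (lower bound: χ ≥ ω).
The graph is bipartite (no odd cycle), so 2 colors suffice: χ(G) = 2.
A valid 2-coloring: color 1: [1, 2, 5, 6, 8, 16]; color 2: [7, 13, 19, 20, 21, 22].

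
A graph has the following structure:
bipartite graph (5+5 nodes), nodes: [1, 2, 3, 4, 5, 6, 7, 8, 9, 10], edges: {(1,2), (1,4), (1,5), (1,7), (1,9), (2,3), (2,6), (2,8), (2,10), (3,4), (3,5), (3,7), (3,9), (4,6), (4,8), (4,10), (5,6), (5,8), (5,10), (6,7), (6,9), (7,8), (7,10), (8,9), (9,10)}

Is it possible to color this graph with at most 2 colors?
Yes, G is 2-colorable

A valid 2-coloring: color 1: [2, 4, 5, 7, 9]; color 2: [1, 3, 6, 8, 10].
(χ(G) = 2 ≤ 2.)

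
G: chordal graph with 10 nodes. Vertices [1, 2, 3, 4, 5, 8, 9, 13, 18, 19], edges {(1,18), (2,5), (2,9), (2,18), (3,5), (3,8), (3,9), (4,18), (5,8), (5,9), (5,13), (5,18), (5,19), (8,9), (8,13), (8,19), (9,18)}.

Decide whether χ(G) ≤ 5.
Yes, G is 5-colorable

A valid 5-coloring: color 1: [1, 4, 5]; color 2: [9, 13, 19]; color 3: [8, 18]; color 4: [2, 3].
(χ(G) = 4 ≤ 5.)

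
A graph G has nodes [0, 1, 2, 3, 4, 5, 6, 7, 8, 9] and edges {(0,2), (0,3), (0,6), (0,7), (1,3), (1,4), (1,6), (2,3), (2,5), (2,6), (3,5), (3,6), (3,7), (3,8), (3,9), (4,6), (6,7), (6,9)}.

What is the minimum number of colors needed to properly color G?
Clique number ω(G) = 4 (lower bound: χ ≥ ω).
The clique on [0, 2, 3, 6] has size 4, forcing χ ≥ 4, and the coloring below uses 4 colors, so χ(G) = 4.
A valid 4-coloring: color 1: [3, 4]; color 2: [5, 6, 8]; color 3: [1, 2, 7, 9]; color 4: [0].

χ(G) = 4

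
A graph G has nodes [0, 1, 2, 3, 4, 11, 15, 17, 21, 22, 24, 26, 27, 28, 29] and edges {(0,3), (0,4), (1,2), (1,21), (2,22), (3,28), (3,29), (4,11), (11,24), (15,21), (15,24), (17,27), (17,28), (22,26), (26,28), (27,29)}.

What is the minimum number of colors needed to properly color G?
Clique number ω(G) = 2 (lower bound: χ ≥ ω).
Odd cycle [28, 17, 27, 29, 3] needs 3 colors (χ ≥ 3).
The coloring below uses 3 colors, so χ(G) = 3.
A valid 3-coloring: color 1: [2, 3, 4, 17, 21, 24, 26]; color 2: [0, 1, 11, 15, 22, 28, 29]; color 3: [27].

χ(G) = 3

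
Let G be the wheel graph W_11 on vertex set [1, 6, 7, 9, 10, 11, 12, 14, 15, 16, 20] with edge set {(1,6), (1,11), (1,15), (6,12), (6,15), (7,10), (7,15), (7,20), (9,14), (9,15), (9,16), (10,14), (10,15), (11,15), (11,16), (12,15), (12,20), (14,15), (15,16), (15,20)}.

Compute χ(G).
Clique number ω(G) = 3 (lower bound: χ ≥ ω).
The clique on [1, 11, 15] has size 3, forcing χ ≥ 3, and the coloring below uses 3 colors, so χ(G) = 3.
A valid 3-coloring: color 1: [15]; color 2: [6, 9, 10, 11, 20]; color 3: [1, 7, 12, 14, 16].

χ(G) = 3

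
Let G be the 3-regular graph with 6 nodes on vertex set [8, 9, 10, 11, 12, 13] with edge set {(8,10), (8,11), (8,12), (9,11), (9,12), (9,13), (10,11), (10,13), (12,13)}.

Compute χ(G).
χ(G) = 3

Clique number ω(G) = 3 (lower bound: χ ≥ ω).
The clique on [8, 10, 11] has size 3, forcing χ ≥ 3, and the coloring below uses 3 colors, so χ(G) = 3.
A valid 3-coloring: color 1: [9, 10]; color 2: [8, 13]; color 3: [11, 12].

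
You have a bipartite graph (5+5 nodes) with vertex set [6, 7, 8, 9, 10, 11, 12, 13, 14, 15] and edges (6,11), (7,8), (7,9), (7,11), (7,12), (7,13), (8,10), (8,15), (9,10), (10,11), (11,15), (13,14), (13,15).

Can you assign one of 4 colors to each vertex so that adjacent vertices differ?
A valid 4-coloring: color 1: [6, 7, 10, 14, 15]; color 2: [8, 9, 11, 12, 13].
(χ(G) = 2 ≤ 4.)

Yes, G is 4-colorable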